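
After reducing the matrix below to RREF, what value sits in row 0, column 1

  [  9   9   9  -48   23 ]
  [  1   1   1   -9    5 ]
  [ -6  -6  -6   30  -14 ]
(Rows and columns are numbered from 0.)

1

r1 → 1/9·r1
  [  1   1   1  -16/3  23/9 ]
  [  1   1   1     -9     5 ]
  [ -6  -6  -6     30   -14 ]
r2 → r2 − r1
  [  1   1   1  -16/3  23/9 ]
  [  0   0   0  -11/3  22/9 ]
  [ -6  -6  -6     30   -14 ]
r3 → r3 + 6·r1
  [ 1  1  1  -16/3  23/9 ]
  [ 0  0  0  -11/3  22/9 ]
  [ 0  0  0     -2   4/3 ]
r2 → -3/11·r2
  [ 1  1  1  -16/3  23/9 ]
  [ 0  0  0      1  -2/3 ]
  [ 0  0  0     -2   4/3 ]
r3 → r3 + 2·r2
  [ 1  1  1  -16/3  23/9 ]
  [ 0  0  0      1  -2/3 ]
  [ 0  0  0      0     0 ]
r1 → r1 + 16/3·r2
  [ 1  1  1  0    -1 ]
  [ 0  0  0  1  -2/3 ]
  [ 0  0  0  0     0 ]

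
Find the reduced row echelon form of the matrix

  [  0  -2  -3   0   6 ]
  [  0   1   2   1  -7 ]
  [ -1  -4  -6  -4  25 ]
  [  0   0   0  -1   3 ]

[[1, 0, 0, 0, -1], [0, 1, 0, 0, 0], [0, 0, 1, 0, -2], [0, 0, 0, 1, -3]]

R1 <=> R3
  [ -1  -4  -6  -4  25 ]
  [  0   1   2   1  -7 ]
  [  0  -2  -3   0   6 ]
  [  0   0   0  -1   3 ]
R1 := -1·R1
  [ 1   4   6   4  -25 ]
  [ 0   1   2   1   -7 ]
  [ 0  -2  -3   0    6 ]
  [ 0   0   0  -1    3 ]
R3 := R3 + 2·R2
  [ 1  4  6   4  -25 ]
  [ 0  1  2   1   -7 ]
  [ 0  0  1   2   -8 ]
  [ 0  0  0  -1    3 ]
R4 := -1·R4
  [ 1  4  6  4  -25 ]
  [ 0  1  2  1   -7 ]
  [ 0  0  1  2   -8 ]
  [ 0  0  0  1   -3 ]
R3 := R3 − 2·R4
  [ 1  4  6  4  -25 ]
  [ 0  1  2  1   -7 ]
  [ 0  0  1  0   -2 ]
  [ 0  0  0  1   -3 ]
R2 := R2 − R4
  [ 1  4  6  4  -25 ]
  [ 0  1  2  0   -4 ]
  [ 0  0  1  0   -2 ]
  [ 0  0  0  1   -3 ]
R1 := R1 − 4·R4
  [ 1  4  6  0  -13 ]
  [ 0  1  2  0   -4 ]
  [ 0  0  1  0   -2 ]
  [ 0  0  0  1   -3 ]
R2 := R2 − 2·R3
  [ 1  4  6  0  -13 ]
  [ 0  1  0  0    0 ]
  [ 0  0  1  0   -2 ]
  [ 0  0  0  1   -3 ]
R1 := R1 − 6·R3
  [ 1  4  0  0  -1 ]
  [ 0  1  0  0   0 ]
  [ 0  0  1  0  -2 ]
  [ 0  0  0  1  -3 ]
R1 := R1 − 4·R2
  [ 1  0  0  0  -1 ]
  [ 0  1  0  0   0 ]
  [ 0  0  1  0  -2 ]
  [ 0  0  0  1  -3 ]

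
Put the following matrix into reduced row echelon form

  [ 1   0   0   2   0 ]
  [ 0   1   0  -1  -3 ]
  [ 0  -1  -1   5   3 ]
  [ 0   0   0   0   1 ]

[[1, 0, 0, 2, 0], [0, 1, 0, -1, 0], [0, 0, 1, -4, 0], [0, 0, 0, 0, 1]]

ρ3 := ρ3 + ρ2
  [ 1  0   0   2   0 ]
  [ 0  1   0  -1  -3 ]
  [ 0  0  -1   4   0 ]
  [ 0  0   0   0   1 ]
ρ3 := -1·ρ3
  [ 1  0  0   2   0 ]
  [ 0  1  0  -1  -3 ]
  [ 0  0  1  -4   0 ]
  [ 0  0  0   0   1 ]
ρ2 := ρ2 + 3·ρ4
  [ 1  0  0   2  0 ]
  [ 0  1  0  -1  0 ]
  [ 0  0  1  -4  0 ]
  [ 0  0  0   0  1 ]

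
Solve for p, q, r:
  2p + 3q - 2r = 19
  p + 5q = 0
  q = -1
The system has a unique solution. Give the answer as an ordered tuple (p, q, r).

(5, -1, -6)

Form the augmented matrix and row-reduce:
  [ 2  3  -2  |  19 ]
  [ 1  5   0  |   0 ]
  [ 0  1   0  |  -1 ]
Multiply R1 by 1/2.
  [ 1  3/2  -1  |  19/2 ]
  [ 1    5   0  |     0 ]
  [ 0    1   0  |    -1 ]
Subtract R1 from R2.
  [ 1  3/2  -1  |   19/2 ]
  [ 0  7/2   1  |  -19/2 ]
  [ 0    1   0  |     -1 ]
Multiply R2 by 2/7.
  [ 1  3/2   -1  |   19/2 ]
  [ 0    1  2/7  |  -19/7 ]
  [ 0    1    0  |     -1 ]
Subtract R2 from R3.
  [ 1  3/2    -1  |   19/2 ]
  [ 0    1   2/7  |  -19/7 ]
  [ 0    0  -2/7  |   12/7 ]
Multiply R3 by -7/2.
  [ 1  3/2   -1  |   19/2 ]
  [ 0    1  2/7  |  -19/7 ]
  [ 0    0    1  |     -6 ]
Subtract 2/7 times R3 from R2.
  [ 1  3/2  -1  |  19/2 ]
  [ 0    1   0  |    -1 ]
  [ 0    0   1  |    -6 ]
Add R3 to R1.
  [ 1  3/2  0  |  7/2 ]
  [ 0    1  0  |   -1 ]
  [ 0    0  1  |   -6 ]
Subtract 3/2 times R2 from R1.
  [ 1  0  0  |   5 ]
  [ 0  1  0  |  -1 ]
  [ 0  0  1  |  -6 ]
Reading off the last column: p = 5, q = -1, r = -6.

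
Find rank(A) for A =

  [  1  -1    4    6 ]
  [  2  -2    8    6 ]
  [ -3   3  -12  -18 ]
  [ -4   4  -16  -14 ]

rank = 2

r2 := r2 − 2·r1
r3 := r3 + 3·r1
r4 := r4 + 4·r1
r2 := -1/6·r2
r4 := r4 − 10·r2
r1 := r1 − 6·r2
The reduced form has 2 nonzero rows.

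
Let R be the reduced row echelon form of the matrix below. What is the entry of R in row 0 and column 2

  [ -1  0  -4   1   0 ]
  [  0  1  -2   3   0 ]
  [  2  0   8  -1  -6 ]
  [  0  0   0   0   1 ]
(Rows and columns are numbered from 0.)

R1 := -1·R1
  [ 1  0   4  -1   0 ]
  [ 0  1  -2   3   0 ]
  [ 2  0   8  -1  -6 ]
  [ 0  0   0   0   1 ]
R3 := R3 − 2·R1
  [ 1  0   4  -1   0 ]
  [ 0  1  -2   3   0 ]
  [ 0  0   0   1  -6 ]
  [ 0  0   0   0   1 ]
R3 := R3 + 6·R4
  [ 1  0   4  -1  0 ]
  [ 0  1  -2   3  0 ]
  [ 0  0   0   1  0 ]
  [ 0  0   0   0  1 ]
R2 := R2 − 3·R3
  [ 1  0   4  -1  0 ]
  [ 0  1  -2   0  0 ]
  [ 0  0   0   1  0 ]
  [ 0  0   0   0  1 ]
R1 := R1 + R3
  [ 1  0   4  0  0 ]
  [ 0  1  -2  0  0 ]
  [ 0  0   0  1  0 ]
  [ 0  0   0  0  1 ]

4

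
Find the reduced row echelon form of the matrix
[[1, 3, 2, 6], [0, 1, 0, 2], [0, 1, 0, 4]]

[[1, 0, 2, 0], [0, 1, 0, 0], [0, 0, 0, 1]]

Subtract r2 from r3.
  [ 1  3  2  6 ]
  [ 0  1  0  2 ]
  [ 0  0  0  2 ]
Multiply r3 by 1/2.
  [ 1  3  2  6 ]
  [ 0  1  0  2 ]
  [ 0  0  0  1 ]
Subtract 2 times r3 from r2.
  [ 1  3  2  6 ]
  [ 0  1  0  0 ]
  [ 0  0  0  1 ]
Subtract 6 times r3 from r1.
  [ 1  3  2  0 ]
  [ 0  1  0  0 ]
  [ 0  0  0  1 ]
Subtract 3 times r2 from r1.
  [ 1  0  2  0 ]
  [ 0  1  0  0 ]
  [ 0  0  0  1 ]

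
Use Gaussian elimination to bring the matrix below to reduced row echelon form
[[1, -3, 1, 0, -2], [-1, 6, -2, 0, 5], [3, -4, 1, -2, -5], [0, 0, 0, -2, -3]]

[[1, 0, 0, 0, 1], [0, 1, 0, 0, 2], [0, 0, 1, 0, 3], [0, 0, 0, 1, 3/2]]

ρ2 -> ρ2 + ρ1
ρ3 -> ρ3 − 3·ρ1
ρ2 -> 1/3·ρ2
ρ3 -> ρ3 − 5·ρ2
ρ3 -> -3·ρ3
ρ4 -> -1/2·ρ4
ρ3 -> ρ3 − 6·ρ4
ρ2 -> ρ2 + 1/3·ρ3
ρ1 -> ρ1 − ρ3
ρ1 -> ρ1 + 3·ρ2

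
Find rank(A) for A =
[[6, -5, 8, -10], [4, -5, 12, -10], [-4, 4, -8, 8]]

rank = 2

Multiply R1 by 1/6.
  [  1  -5/6  4/3  -5/3 ]
  [  4    -5   12   -10 ]
  [ -4     4   -8     8 ]
Subtract 4 times R1 from R2.
  [  1  -5/6   4/3   -5/3 ]
  [  0  -5/3  20/3  -10/3 ]
  [ -4     4    -8      8 ]
Add 4 times R1 to R3.
  [ 1  -5/6   4/3   -5/3 ]
  [ 0  -5/3  20/3  -10/3 ]
  [ 0   2/3  -8/3    4/3 ]
Multiply R2 by -3/5.
  [ 1  -5/6   4/3  -5/3 ]
  [ 0     1    -4     2 ]
  [ 0   2/3  -8/3   4/3 ]
Subtract 2/3 times R2 from R3.
  [ 1  -5/6  4/3  -5/3 ]
  [ 0     1   -4     2 ]
  [ 0     0    0     0 ]
Add 5/6 times R2 to R1.
  [ 1  0  -2  0 ]
  [ 0  1  -4  2 ]
  [ 0  0   0  0 ]
The reduced form has 2 nonzero rows.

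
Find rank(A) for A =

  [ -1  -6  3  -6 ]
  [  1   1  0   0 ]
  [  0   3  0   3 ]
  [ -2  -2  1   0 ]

R1 → -1·R1
  [  1   6  -3  6 ]
  [  1   1   0  0 ]
  [  0   3   0  3 ]
  [ -2  -2   1  0 ]
R2 → R2 − R1
  [  1   6  -3   6 ]
  [  0  -5   3  -6 ]
  [  0   3   0   3 ]
  [ -2  -2   1   0 ]
R4 → R4 + 2·R1
  [ 1   6  -3   6 ]
  [ 0  -5   3  -6 ]
  [ 0   3   0   3 ]
  [ 0  10  -5  12 ]
R2 → -1/5·R2
  [ 1   6    -3    6 ]
  [ 0   1  -3/5  6/5 ]
  [ 0   3     0    3 ]
  [ 0  10    -5   12 ]
R3 → R3 − 3·R2
  [ 1   6    -3     6 ]
  [ 0   1  -3/5   6/5 ]
  [ 0   0   9/5  -3/5 ]
  [ 0  10    -5    12 ]
R4 → R4 − 10·R2
  [ 1  6    -3     6 ]
  [ 0  1  -3/5   6/5 ]
  [ 0  0   9/5  -3/5 ]
  [ 0  0     1     0 ]
R3 → 5/9·R3
  [ 1  6    -3     6 ]
  [ 0  1  -3/5   6/5 ]
  [ 0  0     1  -1/3 ]
  [ 0  0     1     0 ]
R4 → R4 − R3
  [ 1  6    -3     6 ]
  [ 0  1  -3/5   6/5 ]
  [ 0  0     1  -1/3 ]
  [ 0  0     0   1/3 ]
R4 → 3·R4
  [ 1  6    -3     6 ]
  [ 0  1  -3/5   6/5 ]
  [ 0  0     1  -1/3 ]
  [ 0  0     0     1 ]
R3 → R3 + 1/3·R4
  [ 1  6    -3    6 ]
  [ 0  1  -3/5  6/5 ]
  [ 0  0     1    0 ]
  [ 0  0     0    1 ]
R2 → R2 − 6/5·R4
  [ 1  6    -3  6 ]
  [ 0  1  -3/5  0 ]
  [ 0  0     1  0 ]
  [ 0  0     0  1 ]
R1 → R1 − 6·R4
  [ 1  6    -3  0 ]
  [ 0  1  -3/5  0 ]
  [ 0  0     1  0 ]
  [ 0  0     0  1 ]
R2 → R2 + 3/5·R3
  [ 1  6  -3  0 ]
  [ 0  1   0  0 ]
  [ 0  0   1  0 ]
  [ 0  0   0  1 ]
R1 → R1 + 3·R3
  [ 1  6  0  0 ]
  [ 0  1  0  0 ]
  [ 0  0  1  0 ]
  [ 0  0  0  1 ]
R1 → R1 − 6·R2
  [ 1  0  0  0 ]
  [ 0  1  0  0 ]
  [ 0  0  1  0 ]
  [ 0  0  0  1 ]
The reduced form has 4 nonzero rows.

rank = 4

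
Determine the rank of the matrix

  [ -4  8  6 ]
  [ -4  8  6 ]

rank = 1

R1 → -1/4·R1
R2 → R2 + 4·R1
The reduced form has 1 nonzero row.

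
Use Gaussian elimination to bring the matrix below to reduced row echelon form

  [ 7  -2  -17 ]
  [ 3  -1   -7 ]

Multiply R1 by 1/7.
  [ 1  -2/7  -17/7 ]
  [ 3    -1     -7 ]
Subtract 3 times R1 from R2.
  [ 1  -2/7  -17/7 ]
  [ 0  -1/7    2/7 ]
Multiply R2 by -7.
  [ 1  -2/7  -17/7 ]
  [ 0     1     -2 ]
Add 2/7 times R2 to R1.
  [ 1  0  -3 ]
  [ 0  1  -2 ]

[[1, 0, -3], [0, 1, -2]]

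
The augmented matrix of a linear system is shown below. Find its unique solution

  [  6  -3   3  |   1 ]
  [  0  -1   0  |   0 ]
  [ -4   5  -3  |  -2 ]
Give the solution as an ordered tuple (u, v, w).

(-1/2, 0, 4/3)

Multiply R1 by 1/6.
  [  1  -1/2  1/2  |  1/6 ]
  [  0    -1    0  |    0 ]
  [ -4     5   -3  |   -2 ]
Add 4 times R1 to R3.
  [ 1  -1/2  1/2  |   1/6 ]
  [ 0    -1    0  |     0 ]
  [ 0     3   -1  |  -4/3 ]
Multiply R2 by -1.
  [ 1  -1/2  1/2  |   1/6 ]
  [ 0     1    0  |     0 ]
  [ 0     3   -1  |  -4/3 ]
Subtract 3 times R2 from R3.
  [ 1  -1/2  1/2  |   1/6 ]
  [ 0     1    0  |     0 ]
  [ 0     0   -1  |  -4/3 ]
Multiply R3 by -1.
  [ 1  -1/2  1/2  |  1/6 ]
  [ 0     1    0  |    0 ]
  [ 0     0    1  |  4/3 ]
Subtract 1/2 times R3 from R1.
  [ 1  -1/2  0  |  -1/2 ]
  [ 0     1  0  |     0 ]
  [ 0     0  1  |   4/3 ]
Add 1/2 times R2 to R1.
  [ 1  0  0  |  -1/2 ]
  [ 0  1  0  |     0 ]
  [ 0  0  1  |   4/3 ]
Reading off the last column: u = -1/2, v = 0, w = 4/3.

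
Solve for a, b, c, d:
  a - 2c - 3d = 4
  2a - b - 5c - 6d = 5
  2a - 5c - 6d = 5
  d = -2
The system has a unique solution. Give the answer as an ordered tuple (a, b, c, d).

(4, 0, 3, -2)

Form the augmented matrix and row-reduce:
  [ 1   0  -2  -3  |   4 ]
  [ 2  -1  -5  -6  |   5 ]
  [ 2   0  -5  -6  |   5 ]
  [ 0   0   0   1  |  -2 ]
Subtract 2 times R1 from R2.
  [ 1   0  -2  -3  |   4 ]
  [ 0  -1  -1   0  |  -3 ]
  [ 2   0  -5  -6  |   5 ]
  [ 0   0   0   1  |  -2 ]
Subtract 2 times R1 from R3.
  [ 1   0  -2  -3  |   4 ]
  [ 0  -1  -1   0  |  -3 ]
  [ 0   0  -1   0  |  -3 ]
  [ 0   0   0   1  |  -2 ]
Multiply R2 by -1.
  [ 1  0  -2  -3  |   4 ]
  [ 0  1   1   0  |   3 ]
  [ 0  0  -1   0  |  -3 ]
  [ 0  0   0   1  |  -2 ]
Multiply R3 by -1.
  [ 1  0  -2  -3  |   4 ]
  [ 0  1   1   0  |   3 ]
  [ 0  0   1   0  |   3 ]
  [ 0  0   0   1  |  -2 ]
Add 3 times R4 to R1.
  [ 1  0  -2  0  |  -2 ]
  [ 0  1   1  0  |   3 ]
  [ 0  0   1  0  |   3 ]
  [ 0  0   0  1  |  -2 ]
Subtract R3 from R2.
  [ 1  0  -2  0  |  -2 ]
  [ 0  1   0  0  |   0 ]
  [ 0  0   1  0  |   3 ]
  [ 0  0   0  1  |  -2 ]
Add 2 times R3 to R1.
  [ 1  0  0  0  |   4 ]
  [ 0  1  0  0  |   0 ]
  [ 0  0  1  0  |   3 ]
  [ 0  0  0  1  |  -2 ]
Reading off the last column: a = 4, b = 0, c = 3, d = -2.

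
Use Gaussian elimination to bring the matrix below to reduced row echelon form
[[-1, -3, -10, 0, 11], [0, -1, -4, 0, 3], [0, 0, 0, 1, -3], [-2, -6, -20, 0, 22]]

[[1, 0, -2, 0, -2], [0, 1, 4, 0, -3], [0, 0, 0, 1, -3], [0, 0, 0, 0, 0]]

ρ1 -> -1·ρ1
  [  1   3   10  0  -11 ]
  [  0  -1   -4  0    3 ]
  [  0   0    0  1   -3 ]
  [ -2  -6  -20  0   22 ]
ρ4 -> ρ4 + 2·ρ1
  [ 1   3  10  0  -11 ]
  [ 0  -1  -4  0    3 ]
  [ 0   0   0  1   -3 ]
  [ 0   0   0  0    0 ]
ρ2 -> -1·ρ2
  [ 1  3  10  0  -11 ]
  [ 0  1   4  0   -3 ]
  [ 0  0   0  1   -3 ]
  [ 0  0   0  0    0 ]
ρ1 -> ρ1 − 3·ρ2
  [ 1  0  -2  0  -2 ]
  [ 0  1   4  0  -3 ]
  [ 0  0   0  1  -3 ]
  [ 0  0   0  0   0 ]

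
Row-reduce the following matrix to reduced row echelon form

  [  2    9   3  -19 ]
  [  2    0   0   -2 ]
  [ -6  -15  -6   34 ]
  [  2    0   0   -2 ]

ρ1 → 1/2·ρ1
  [  1  9/2  3/2  -19/2 ]
  [  2    0    0     -2 ]
  [ -6  -15   -6     34 ]
  [  2    0    0     -2 ]
ρ2 → ρ2 − 2·ρ1
  [  1  9/2  3/2  -19/2 ]
  [  0   -9   -3     17 ]
  [ -6  -15   -6     34 ]
  [  2    0    0     -2 ]
ρ3 → ρ3 + 6·ρ1
  [ 1  9/2  3/2  -19/2 ]
  [ 0   -9   -3     17 ]
  [ 0   12    3    -23 ]
  [ 2    0    0     -2 ]
ρ4 → ρ4 − 2·ρ1
  [ 1  9/2  3/2  -19/2 ]
  [ 0   -9   -3     17 ]
  [ 0   12    3    -23 ]
  [ 0   -9   -3     17 ]
ρ2 → -1/9·ρ2
  [ 1  9/2  3/2  -19/2 ]
  [ 0    1  1/3  -17/9 ]
  [ 0   12    3    -23 ]
  [ 0   -9   -3     17 ]
ρ3 → ρ3 − 12·ρ2
  [ 1  9/2  3/2  -19/2 ]
  [ 0    1  1/3  -17/9 ]
  [ 0    0   -1   -1/3 ]
  [ 0   -9   -3     17 ]
ρ4 → ρ4 + 9·ρ2
  [ 1  9/2  3/2  -19/2 ]
  [ 0    1  1/3  -17/9 ]
  [ 0    0   -1   -1/3 ]
  [ 0    0    0      0 ]
ρ3 → -1·ρ3
  [ 1  9/2  3/2  -19/2 ]
  [ 0    1  1/3  -17/9 ]
  [ 0    0    1    1/3 ]
  [ 0    0    0      0 ]
ρ2 → ρ2 − 1/3·ρ3
  [ 1  9/2  3/2  -19/2 ]
  [ 0    1    0     -2 ]
  [ 0    0    1    1/3 ]
  [ 0    0    0      0 ]
ρ1 → ρ1 − 3/2·ρ3
  [ 1  9/2  0  -10 ]
  [ 0    1  0   -2 ]
  [ 0    0  1  1/3 ]
  [ 0    0  0    0 ]
ρ1 → ρ1 − 9/2·ρ2
  [ 1  0  0   -1 ]
  [ 0  1  0   -2 ]
  [ 0  0  1  1/3 ]
  [ 0  0  0    0 ]

[[1, 0, 0, -1], [0, 1, 0, -2], [0, 0, 1, 1/3], [0, 0, 0, 0]]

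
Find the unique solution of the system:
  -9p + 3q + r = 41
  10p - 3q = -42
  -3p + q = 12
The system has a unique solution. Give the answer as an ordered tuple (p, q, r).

Form the augmented matrix and row-reduce:
  [ -9   3  1  |   41 ]
  [ 10  -3  0  |  -42 ]
  [ -3   1  0  |   12 ]
R1 -> -1/9·R1
R2 -> R2 − 10·R1
R3 -> R3 + 3·R1
R2 -> 3·R2
R3 -> -3·R3
R2 -> R2 − 10/3·R3
R1 -> R1 + 1/9·R3
R1 -> R1 + 1/3·R2
Reading off the last column: p = -6, q = -6, r = 5.

(-6, -6, 5)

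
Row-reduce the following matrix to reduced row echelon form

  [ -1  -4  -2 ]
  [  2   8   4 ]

R1 := -1·R1
R2 := R2 − 2·R1

[[1, 4, 2], [0, 0, 0]]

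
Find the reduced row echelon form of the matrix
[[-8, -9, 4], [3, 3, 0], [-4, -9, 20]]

[[1, 0, 4], [0, 1, -4], [0, 0, 0]]

R1 → -1/8·R1
  [  1  9/8  -1/2 ]
  [  3    3     0 ]
  [ -4   -9    20 ]
R2 → R2 − 3·R1
  [  1   9/8  -1/2 ]
  [  0  -3/8   3/2 ]
  [ -4    -9    20 ]
R3 → R3 + 4·R1
  [ 1   9/8  -1/2 ]
  [ 0  -3/8   3/2 ]
  [ 0  -9/2    18 ]
R2 → -8/3·R2
  [ 1   9/8  -1/2 ]
  [ 0     1    -4 ]
  [ 0  -9/2    18 ]
R3 → R3 + 9/2·R2
  [ 1  9/8  -1/2 ]
  [ 0    1    -4 ]
  [ 0    0     0 ]
R1 → R1 − 9/8·R2
  [ 1  0   4 ]
  [ 0  1  -4 ]
  [ 0  0   0 ]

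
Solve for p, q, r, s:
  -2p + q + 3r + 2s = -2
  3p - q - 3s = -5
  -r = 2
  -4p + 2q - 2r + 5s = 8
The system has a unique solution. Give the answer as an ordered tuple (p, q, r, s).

Form the augmented matrix and row-reduce:
  [ -2   1   3   2  |  -2 ]
  [  3  -1   0  -3  |  -5 ]
  [  0   0  -1   0  |   2 ]
  [ -4   2  -2   5  |   8 ]
Multiply R1 by -1/2.
Subtract 3 times R1 from R2.
Add 4 times R1 to R4.
Multiply R2 by 2.
Multiply R3 by -1.
Add 8 times R3 to R4.
Add R4 to R1.
Subtract 9 times R3 from R2.
Add 3/2 times R3 to R1.
Add 1/2 times R2 to R1.
Reading off the last column: p = -5, q = 2, r = -2, s = -4.

(-5, 2, -2, -4)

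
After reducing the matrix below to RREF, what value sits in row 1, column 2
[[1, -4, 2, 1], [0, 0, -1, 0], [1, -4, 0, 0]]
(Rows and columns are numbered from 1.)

ρ3 → ρ3 − ρ1
  [ 1  -4   2   1 ]
  [ 0   0  -1   0 ]
  [ 0   0  -2  -1 ]
ρ2 → -1·ρ2
  [ 1  -4   2   1 ]
  [ 0   0   1   0 ]
  [ 0   0  -2  -1 ]
ρ3 → ρ3 + 2·ρ2
  [ 1  -4  2   1 ]
  [ 0   0  1   0 ]
  [ 0   0  0  -1 ]
ρ3 → -1·ρ3
  [ 1  -4  2  1 ]
  [ 0   0  1  0 ]
  [ 0   0  0  1 ]
ρ1 → ρ1 − ρ3
  [ 1  -4  2  0 ]
  [ 0   0  1  0 ]
  [ 0   0  0  1 ]
ρ1 → ρ1 − 2·ρ2
  [ 1  -4  0  0 ]
  [ 0   0  1  0 ]
  [ 0   0  0  1 ]

-4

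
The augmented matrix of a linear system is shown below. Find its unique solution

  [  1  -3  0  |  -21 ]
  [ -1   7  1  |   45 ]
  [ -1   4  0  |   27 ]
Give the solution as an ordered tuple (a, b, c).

(-3, 6, 0)

ρ2 ← ρ2 + ρ1
  [  1  -3  0  |  -21 ]
  [  0   4  1  |   24 ]
  [ -1   4  0  |   27 ]
ρ3 ← ρ3 + ρ1
  [ 1  -3  0  |  -21 ]
  [ 0   4  1  |   24 ]
  [ 0   1  0  |    6 ]
ρ2 ← 1/4·ρ2
  [ 1  -3    0  |  -21 ]
  [ 0   1  1/4  |    6 ]
  [ 0   1    0  |    6 ]
ρ3 ← ρ3 − ρ2
  [ 1  -3     0  |  -21 ]
  [ 0   1   1/4  |    6 ]
  [ 0   0  -1/4  |    0 ]
ρ3 ← -4·ρ3
  [ 1  -3    0  |  -21 ]
  [ 0   1  1/4  |    6 ]
  [ 0   0    1  |    0 ]
ρ2 ← ρ2 − 1/4·ρ3
  [ 1  -3  0  |  -21 ]
  [ 0   1  0  |    6 ]
  [ 0   0  1  |    0 ]
ρ1 ← ρ1 + 3·ρ2
  [ 1  0  0  |  -3 ]
  [ 0  1  0  |   6 ]
  [ 0  0  1  |   0 ]
Reading off the last column: a = -3, b = 6, c = 0.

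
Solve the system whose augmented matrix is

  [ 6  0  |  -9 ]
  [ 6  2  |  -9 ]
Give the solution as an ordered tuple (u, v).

(-3/2, 0)

Multiply R1 by 1/6.
Subtract 6 times R1 from R2.
Multiply R2 by 1/2.
Reading off the last column: u = -3/2, v = 0.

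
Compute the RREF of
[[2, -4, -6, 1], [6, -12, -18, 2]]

[[1, -2, -3, 0], [0, 0, 0, 1]]

ρ1 -> 1/2·ρ1
  [ 1   -2   -3  1/2 ]
  [ 6  -12  -18    2 ]
ρ2 -> ρ2 − 6·ρ1
  [ 1  -2  -3  1/2 ]
  [ 0   0   0   -1 ]
ρ2 -> -1·ρ2
  [ 1  -2  -3  1/2 ]
  [ 0   0   0    1 ]
ρ1 -> ρ1 − 1/2·ρ2
  [ 1  -2  -3  0 ]
  [ 0   0   0  1 ]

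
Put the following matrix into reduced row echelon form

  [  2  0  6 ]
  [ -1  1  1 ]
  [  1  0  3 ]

Multiply R1 by 1/2.
  [  1  0  3 ]
  [ -1  1  1 ]
  [  1  0  3 ]
Add R1 to R2.
  [ 1  0  3 ]
  [ 0  1  4 ]
  [ 1  0  3 ]
Subtract R1 from R3.
  [ 1  0  3 ]
  [ 0  1  4 ]
  [ 0  0  0 ]

[[1, 0, 3], [0, 1, 4], [0, 0, 0]]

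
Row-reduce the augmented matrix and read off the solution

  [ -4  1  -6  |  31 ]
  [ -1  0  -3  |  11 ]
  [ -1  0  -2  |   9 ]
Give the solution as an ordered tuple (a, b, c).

R1 -> -1/4·R1
  [  1  -1/4  3/2  |  -31/4 ]
  [ -1     0   -3  |     11 ]
  [ -1     0   -2  |      9 ]
R2 -> R2 + R1
  [  1  -1/4   3/2  |  -31/4 ]
  [  0  -1/4  -3/2  |   13/4 ]
  [ -1     0    -2  |      9 ]
R3 -> R3 + R1
  [ 1  -1/4   3/2  |  -31/4 ]
  [ 0  -1/4  -3/2  |   13/4 ]
  [ 0  -1/4  -1/2  |    5/4 ]
R2 -> -4·R2
  [ 1  -1/4   3/2  |  -31/4 ]
  [ 0     1     6  |    -13 ]
  [ 0  -1/4  -1/2  |    5/4 ]
R3 -> R3 + 1/4·R2
  [ 1  -1/4  3/2  |  -31/4 ]
  [ 0     1    6  |    -13 ]
  [ 0     0    1  |     -2 ]
R2 -> R2 − 6·R3
  [ 1  -1/4  3/2  |  -31/4 ]
  [ 0     1    0  |     -1 ]
  [ 0     0    1  |     -2 ]
R1 -> R1 − 3/2·R3
  [ 1  -1/4  0  |  -19/4 ]
  [ 0     1  0  |     -1 ]
  [ 0     0  1  |     -2 ]
R1 -> R1 + 1/4·R2
  [ 1  0  0  |  -5 ]
  [ 0  1  0  |  -1 ]
  [ 0  0  1  |  -2 ]
Reading off the last column: a = -5, b = -1, c = -2.

(-5, -1, -2)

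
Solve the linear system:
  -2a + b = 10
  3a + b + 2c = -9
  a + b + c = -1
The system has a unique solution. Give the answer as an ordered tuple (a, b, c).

(-3, 4, -2)

Form the augmented matrix and row-reduce:
  [ -2  1  0  |  10 ]
  [  3  1  2  |  -9 ]
  [  1  1  1  |  -1 ]
R1 -> -1/2·R1
  [ 1  -1/2  0  |  -5 ]
  [ 3     1  2  |  -9 ]
  [ 1     1  1  |  -1 ]
R2 -> R2 − 3·R1
  [ 1  -1/2  0  |  -5 ]
  [ 0   5/2  2  |   6 ]
  [ 1     1  1  |  -1 ]
R3 -> R3 − R1
  [ 1  -1/2  0  |  -5 ]
  [ 0   5/2  2  |   6 ]
  [ 0   3/2  1  |   4 ]
R2 -> 2/5·R2
  [ 1  -1/2    0  |    -5 ]
  [ 0     1  4/5  |  12/5 ]
  [ 0   3/2    1  |     4 ]
R3 -> R3 − 3/2·R2
  [ 1  -1/2     0  |    -5 ]
  [ 0     1   4/5  |  12/5 ]
  [ 0     0  -1/5  |   2/5 ]
R3 -> -5·R3
  [ 1  -1/2    0  |    -5 ]
  [ 0     1  4/5  |  12/5 ]
  [ 0     0    1  |    -2 ]
R2 -> R2 − 4/5·R3
  [ 1  -1/2  0  |  -5 ]
  [ 0     1  0  |   4 ]
  [ 0     0  1  |  -2 ]
R1 -> R1 + 1/2·R2
  [ 1  0  0  |  -3 ]
  [ 0  1  0  |   4 ]
  [ 0  0  1  |  -2 ]
Reading off the last column: a = -3, b = 4, c = -2.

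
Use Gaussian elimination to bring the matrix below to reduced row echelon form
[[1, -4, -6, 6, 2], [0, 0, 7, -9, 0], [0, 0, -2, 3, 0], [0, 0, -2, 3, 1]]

ρ2 := 1/7·ρ2
  [ 1  -4  -6     6  2 ]
  [ 0   0   1  -9/7  0 ]
  [ 0   0  -2     3  0 ]
  [ 0   0  -2     3  1 ]
ρ3 := ρ3 + 2·ρ2
  [ 1  -4  -6     6  2 ]
  [ 0   0   1  -9/7  0 ]
  [ 0   0   0   3/7  0 ]
  [ 0   0  -2     3  1 ]
ρ4 := ρ4 + 2·ρ2
  [ 1  -4  -6     6  2 ]
  [ 0   0   1  -9/7  0 ]
  [ 0   0   0   3/7  0 ]
  [ 0   0   0   3/7  1 ]
ρ3 := 7/3·ρ3
  [ 1  -4  -6     6  2 ]
  [ 0   0   1  -9/7  0 ]
  [ 0   0   0     1  0 ]
  [ 0   0   0   3/7  1 ]
ρ4 := ρ4 − 3/7·ρ3
  [ 1  -4  -6     6  2 ]
  [ 0   0   1  -9/7  0 ]
  [ 0   0   0     1  0 ]
  [ 0   0   0     0  1 ]
ρ1 := ρ1 − 2·ρ4
  [ 1  -4  -6     6  0 ]
  [ 0   0   1  -9/7  0 ]
  [ 0   0   0     1  0 ]
  [ 0   0   0     0  1 ]
ρ2 := ρ2 + 9/7·ρ3
  [ 1  -4  -6  6  0 ]
  [ 0   0   1  0  0 ]
  [ 0   0   0  1  0 ]
  [ 0   0   0  0  1 ]
ρ1 := ρ1 − 6·ρ3
  [ 1  -4  -6  0  0 ]
  [ 0   0   1  0  0 ]
  [ 0   0   0  1  0 ]
  [ 0   0   0  0  1 ]
ρ1 := ρ1 + 6·ρ2
  [ 1  -4  0  0  0 ]
  [ 0   0  1  0  0 ]
  [ 0   0  0  1  0 ]
  [ 0   0  0  0  1 ]

[[1, -4, 0, 0, 0], [0, 0, 1, 0, 0], [0, 0, 0, 1, 0], [0, 0, 0, 0, 1]]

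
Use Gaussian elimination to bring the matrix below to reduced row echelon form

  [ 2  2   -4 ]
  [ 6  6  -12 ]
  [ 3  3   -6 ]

r1 := 1/2·r1
r2 := r2 − 6·r1
r3 := r3 − 3·r1

[[1, 1, -2], [0, 0, 0], [0, 0, 0]]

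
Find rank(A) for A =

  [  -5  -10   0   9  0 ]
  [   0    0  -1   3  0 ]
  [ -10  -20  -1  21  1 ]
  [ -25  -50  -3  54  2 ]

Multiply r1 by -1/5.
  [   1    2   0  -9/5  0 ]
  [   0    0  -1     3  0 ]
  [ -10  -20  -1    21  1 ]
  [ -25  -50  -3    54  2 ]
Add 10 times r1 to r3.
  [   1    2   0  -9/5  0 ]
  [   0    0  -1     3  0 ]
  [   0    0  -1     3  1 ]
  [ -25  -50  -3    54  2 ]
Add 25 times r1 to r4.
  [ 1  2   0  -9/5  0 ]
  [ 0  0  -1     3  0 ]
  [ 0  0  -1     3  1 ]
  [ 0  0  -3     9  2 ]
Multiply r2 by -1.
  [ 1  2   0  -9/5  0 ]
  [ 0  0   1    -3  0 ]
  [ 0  0  -1     3  1 ]
  [ 0  0  -3     9  2 ]
Add r2 to r3.
  [ 1  2   0  -9/5  0 ]
  [ 0  0   1    -3  0 ]
  [ 0  0   0     0  1 ]
  [ 0  0  -3     9  2 ]
Add 3 times r2 to r4.
  [ 1  2  0  -9/5  0 ]
  [ 0  0  1    -3  0 ]
  [ 0  0  0     0  1 ]
  [ 0  0  0     0  2 ]
Subtract 2 times r3 from r4.
  [ 1  2  0  -9/5  0 ]
  [ 0  0  1    -3  0 ]
  [ 0  0  0     0  1 ]
  [ 0  0  0     0  0 ]
The reduced form has 3 nonzero rows.

rank = 3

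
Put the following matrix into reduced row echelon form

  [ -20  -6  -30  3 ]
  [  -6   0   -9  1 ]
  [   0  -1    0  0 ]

[[1, 0, 3/2, 0], [0, 1, 0, 0], [0, 0, 0, 1]]

Multiply R1 by -1/20.
  [  1  3/10  3/2  -3/20 ]
  [ -6     0   -9      1 ]
  [  0    -1    0      0 ]
Add 6 times R1 to R2.
  [ 1  3/10  3/2  -3/20 ]
  [ 0   9/5    0   1/10 ]
  [ 0    -1    0      0 ]
Multiply R2 by 5/9.
  [ 1  3/10  3/2  -3/20 ]
  [ 0     1    0   1/18 ]
  [ 0    -1    0      0 ]
Add R2 to R3.
  [ 1  3/10  3/2  -3/20 ]
  [ 0     1    0   1/18 ]
  [ 0     0    0   1/18 ]
Multiply R3 by 18.
  [ 1  3/10  3/2  -3/20 ]
  [ 0     1    0   1/18 ]
  [ 0     0    0      1 ]
Subtract 1/18 times R3 from R2.
  [ 1  3/10  3/2  -3/20 ]
  [ 0     1    0      0 ]
  [ 0     0    0      1 ]
Add 3/20 times R3 to R1.
  [ 1  3/10  3/2  0 ]
  [ 0     1    0  0 ]
  [ 0     0    0  1 ]
Subtract 3/10 times R2 from R1.
  [ 1  0  3/2  0 ]
  [ 0  1    0  0 ]
  [ 0  0    0  1 ]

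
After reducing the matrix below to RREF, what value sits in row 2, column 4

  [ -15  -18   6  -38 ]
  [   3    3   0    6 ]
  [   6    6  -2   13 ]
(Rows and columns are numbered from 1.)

5/3

Multiply R1 by -1/15.
Subtract 3 times R1 from R2.
Subtract 6 times R1 from R3.
Multiply R2 by -5/3.
Add 6/5 times R2 to R3.
Multiply R3 by -1/2.
Add 2 times R3 to R2.
Add 2/5 times R3 to R1.
Subtract 6/5 times R2 from R1.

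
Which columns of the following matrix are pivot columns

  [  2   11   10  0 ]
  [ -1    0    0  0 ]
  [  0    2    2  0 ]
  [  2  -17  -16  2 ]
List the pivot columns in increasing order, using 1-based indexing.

1, 2, 3, 4

R1 -> 1/2·R1
R2 -> R2 + R1
R4 -> R4 − 2·R1
R2 -> 2/11·R2
R3 -> R3 − 2·R2
R4 -> R4 + 28·R2
R3 -> 11/2·R3
R4 -> R4 + 6/11·R3
R4 -> 1/2·R4
R2 -> R2 − 10/11·R3
R1 -> R1 − 5·R3
R1 -> R1 − 11/2·R2
Pivot columns are the columns containing a leading 1.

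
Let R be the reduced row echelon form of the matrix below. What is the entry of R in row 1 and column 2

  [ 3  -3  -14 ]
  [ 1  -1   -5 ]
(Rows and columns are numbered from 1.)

-1

R1 ← 1/3·R1
  [ 1  -1  -14/3 ]
  [ 1  -1     -5 ]
R2 ← R2 − R1
  [ 1  -1  -14/3 ]
  [ 0   0   -1/3 ]
R2 ← -3·R2
  [ 1  -1  -14/3 ]
  [ 0   0      1 ]
R1 ← R1 + 14/3·R2
  [ 1  -1  0 ]
  [ 0   0  1 ]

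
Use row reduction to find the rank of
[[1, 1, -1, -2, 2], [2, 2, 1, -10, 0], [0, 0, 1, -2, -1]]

R2 ← R2 − 2·R1
  [ 1  1  -1  -2   2 ]
  [ 0  0   3  -6  -4 ]
  [ 0  0   1  -2  -1 ]
R2 ← 1/3·R2
  [ 1  1  -1  -2     2 ]
  [ 0  0   1  -2  -4/3 ]
  [ 0  0   1  -2    -1 ]
R3 ← R3 − R2
  [ 1  1  -1  -2     2 ]
  [ 0  0   1  -2  -4/3 ]
  [ 0  0   0   0   1/3 ]
R3 ← 3·R3
  [ 1  1  -1  -2     2 ]
  [ 0  0   1  -2  -4/3 ]
  [ 0  0   0   0     1 ]
R2 ← R2 + 4/3·R3
  [ 1  1  -1  -2  2 ]
  [ 0  0   1  -2  0 ]
  [ 0  0   0   0  1 ]
R1 ← R1 − 2·R3
  [ 1  1  -1  -2  0 ]
  [ 0  0   1  -2  0 ]
  [ 0  0   0   0  1 ]
R1 ← R1 + R2
  [ 1  1  0  -4  0 ]
  [ 0  0  1  -2  0 ]
  [ 0  0  0   0  1 ]
The reduced form has 3 nonzero rows.

rank = 3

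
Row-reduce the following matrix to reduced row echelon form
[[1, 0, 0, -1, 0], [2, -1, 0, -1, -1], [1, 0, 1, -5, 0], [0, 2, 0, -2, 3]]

[[1, 0, 0, -1, 0], [0, 1, 0, -1, 0], [0, 0, 1, -4, 0], [0, 0, 0, 0, 1]]

r2 ← r2 − 2·r1
  [ 1   0  0  -1   0 ]
  [ 0  -1  0   1  -1 ]
  [ 1   0  1  -5   0 ]
  [ 0   2  0  -2   3 ]
r3 ← r3 − r1
  [ 1   0  0  -1   0 ]
  [ 0  -1  0   1  -1 ]
  [ 0   0  1  -4   0 ]
  [ 0   2  0  -2   3 ]
r2 ← -1·r2
  [ 1  0  0  -1  0 ]
  [ 0  1  0  -1  1 ]
  [ 0  0  1  -4  0 ]
  [ 0  2  0  -2  3 ]
r4 ← r4 − 2·r2
  [ 1  0  0  -1  0 ]
  [ 0  1  0  -1  1 ]
  [ 0  0  1  -4  0 ]
  [ 0  0  0   0  1 ]
r2 ← r2 − r4
  [ 1  0  0  -1  0 ]
  [ 0  1  0  -1  0 ]
  [ 0  0  1  -4  0 ]
  [ 0  0  0   0  1 ]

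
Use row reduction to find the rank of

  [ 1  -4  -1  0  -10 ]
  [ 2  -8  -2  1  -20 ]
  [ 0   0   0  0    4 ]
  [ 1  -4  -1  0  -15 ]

ρ2 -> ρ2 − 2·ρ1
  [ 1  -4  -1  0  -10 ]
  [ 0   0   0  1    0 ]
  [ 0   0   0  0    4 ]
  [ 1  -4  -1  0  -15 ]
ρ4 -> ρ4 − ρ1
  [ 1  -4  -1  0  -10 ]
  [ 0   0   0  1    0 ]
  [ 0   0   0  0    4 ]
  [ 0   0   0  0   -5 ]
ρ3 -> 1/4·ρ3
  [ 1  -4  -1  0  -10 ]
  [ 0   0   0  1    0 ]
  [ 0   0   0  0    1 ]
  [ 0   0   0  0   -5 ]
ρ4 -> ρ4 + 5·ρ3
  [ 1  -4  -1  0  -10 ]
  [ 0   0   0  1    0 ]
  [ 0   0   0  0    1 ]
  [ 0   0   0  0    0 ]
ρ1 -> ρ1 + 10·ρ3
  [ 1  -4  -1  0  0 ]
  [ 0   0   0  1  0 ]
  [ 0   0   0  0  1 ]
  [ 0   0   0  0  0 ]
The reduced form has 3 nonzero rows.

rank = 3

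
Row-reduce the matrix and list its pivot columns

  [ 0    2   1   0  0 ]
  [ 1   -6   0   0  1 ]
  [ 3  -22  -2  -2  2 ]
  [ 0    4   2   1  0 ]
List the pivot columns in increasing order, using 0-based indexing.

R1 <-> R2
  [ 1   -6   0   0  1 ]
  [ 0    2   1   0  0 ]
  [ 3  -22  -2  -2  2 ]
  [ 0    4   2   1  0 ]
R3 → R3 − 3·R1
  [ 1  -6   0   0   1 ]
  [ 0   2   1   0   0 ]
  [ 0  -4  -2  -2  -1 ]
  [ 0   4   2   1   0 ]
R2 → 1/2·R2
  [ 1  -6    0   0   1 ]
  [ 0   1  1/2   0   0 ]
  [ 0  -4   -2  -2  -1 ]
  [ 0   4    2   1   0 ]
R3 → R3 + 4·R2
  [ 1  -6    0   0   1 ]
  [ 0   1  1/2   0   0 ]
  [ 0   0    0  -2  -1 ]
  [ 0   4    2   1   0 ]
R4 → R4 − 4·R2
  [ 1  -6    0   0   1 ]
  [ 0   1  1/2   0   0 ]
  [ 0   0    0  -2  -1 ]
  [ 0   0    0   1   0 ]
R3 → -1/2·R3
  [ 1  -6    0  0    1 ]
  [ 0   1  1/2  0    0 ]
  [ 0   0    0  1  1/2 ]
  [ 0   0    0  1    0 ]
R4 → R4 − R3
  [ 1  -6    0  0     1 ]
  [ 0   1  1/2  0     0 ]
  [ 0   0    0  1   1/2 ]
  [ 0   0    0  0  -1/2 ]
R4 → -2·R4
  [ 1  -6    0  0    1 ]
  [ 0   1  1/2  0    0 ]
  [ 0   0    0  1  1/2 ]
  [ 0   0    0  0    1 ]
R3 → R3 − 1/2·R4
  [ 1  -6    0  0  1 ]
  [ 0   1  1/2  0  0 ]
  [ 0   0    0  1  0 ]
  [ 0   0    0  0  1 ]
R1 → R1 − R4
  [ 1  -6    0  0  0 ]
  [ 0   1  1/2  0  0 ]
  [ 0   0    0  1  0 ]
  [ 0   0    0  0  1 ]
R1 → R1 + 6·R2
  [ 1  0    3  0  0 ]
  [ 0  1  1/2  0  0 ]
  [ 0  0    0  1  0 ]
  [ 0  0    0  0  1 ]
Pivot columns are the columns containing a leading 1.

0, 1, 3, 4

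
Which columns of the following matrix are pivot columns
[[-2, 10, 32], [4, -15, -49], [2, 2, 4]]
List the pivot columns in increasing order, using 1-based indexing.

Multiply R1 by -1/2.
  [ 1   -5  -16 ]
  [ 4  -15  -49 ]
  [ 2    2    4 ]
Subtract 4 times R1 from R2.
  [ 1  -5  -16 ]
  [ 0   5   15 ]
  [ 2   2    4 ]
Subtract 2 times R1 from R3.
  [ 1  -5  -16 ]
  [ 0   5   15 ]
  [ 0  12   36 ]
Multiply R2 by 1/5.
  [ 1  -5  -16 ]
  [ 0   1    3 ]
  [ 0  12   36 ]
Subtract 12 times R2 from R3.
  [ 1  -5  -16 ]
  [ 0   1    3 ]
  [ 0   0    0 ]
Add 5 times R2 to R1.
  [ 1  0  -1 ]
  [ 0  1   3 ]
  [ 0  0   0 ]
Pivot columns are the columns containing a leading 1.

1, 2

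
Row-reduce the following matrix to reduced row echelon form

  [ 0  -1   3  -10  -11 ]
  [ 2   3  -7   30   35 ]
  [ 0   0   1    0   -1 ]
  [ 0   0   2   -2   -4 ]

Swap R1 and R2.
  [ 2   3  -7   30   35 ]
  [ 0  -1   3  -10  -11 ]
  [ 0   0   1    0   -1 ]
  [ 0   0   2   -2   -4 ]
Multiply R1 by 1/2.
  [ 1  3/2  -7/2   15  35/2 ]
  [ 0   -1     3  -10   -11 ]
  [ 0    0     1    0    -1 ]
  [ 0    0     2   -2    -4 ]
Multiply R2 by -1.
  [ 1  3/2  -7/2  15  35/2 ]
  [ 0    1    -3  10    11 ]
  [ 0    0     1   0    -1 ]
  [ 0    0     2  -2    -4 ]
Subtract 2 times R3 from R4.
  [ 1  3/2  -7/2  15  35/2 ]
  [ 0    1    -3  10    11 ]
  [ 0    0     1   0    -1 ]
  [ 0    0     0  -2    -2 ]
Multiply R4 by -1/2.
  [ 1  3/2  -7/2  15  35/2 ]
  [ 0    1    -3  10    11 ]
  [ 0    0     1   0    -1 ]
  [ 0    0     0   1     1 ]
Subtract 10 times R4 from R2.
  [ 1  3/2  -7/2  15  35/2 ]
  [ 0    1    -3   0     1 ]
  [ 0    0     1   0    -1 ]
  [ 0    0     0   1     1 ]
Subtract 15 times R4 from R1.
  [ 1  3/2  -7/2  0  5/2 ]
  [ 0    1    -3  0    1 ]
  [ 0    0     1  0   -1 ]
  [ 0    0     0  1    1 ]
Add 3 times R3 to R2.
  [ 1  3/2  -7/2  0  5/2 ]
  [ 0    1     0  0   -2 ]
  [ 0    0     1  0   -1 ]
  [ 0    0     0  1    1 ]
Add 7/2 times R3 to R1.
  [ 1  3/2  0  0  -1 ]
  [ 0    1  0  0  -2 ]
  [ 0    0  1  0  -1 ]
  [ 0    0  0  1   1 ]
Subtract 3/2 times R2 from R1.
  [ 1  0  0  0   2 ]
  [ 0  1  0  0  -2 ]
  [ 0  0  1  0  -1 ]
  [ 0  0  0  1   1 ]

[[1, 0, 0, 0, 2], [0, 1, 0, 0, -2], [0, 0, 1, 0, -1], [0, 0, 0, 1, 1]]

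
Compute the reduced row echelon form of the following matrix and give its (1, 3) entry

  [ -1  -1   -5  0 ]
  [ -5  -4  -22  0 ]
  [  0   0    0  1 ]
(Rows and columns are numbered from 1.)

R1 := -1·R1
R2 := R2 + 5·R1
R1 := R1 − R2

2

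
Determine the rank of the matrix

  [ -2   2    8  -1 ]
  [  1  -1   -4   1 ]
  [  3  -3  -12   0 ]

R1 -> -1/2·R1
R2 -> R2 − R1
R3 -> R3 − 3·R1
R2 -> 2·R2
R3 -> R3 + 3/2·R2
R1 -> R1 − 1/2·R2
The reduced form has 2 nonzero rows.

rank = 2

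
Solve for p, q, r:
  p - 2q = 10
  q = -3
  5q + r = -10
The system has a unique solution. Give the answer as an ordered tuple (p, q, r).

(4, -3, 5)

Form the augmented matrix and row-reduce:
  [ 1  -2  0  |   10 ]
  [ 0   1  0  |   -3 ]
  [ 0   5  1  |  -10 ]
ρ3 → ρ3 − 5·ρ2
ρ1 → ρ1 + 2·ρ2
Reading off the last column: p = 4, q = -3, r = 5.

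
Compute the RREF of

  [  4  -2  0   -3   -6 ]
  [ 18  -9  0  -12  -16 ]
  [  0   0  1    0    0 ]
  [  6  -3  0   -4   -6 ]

Multiply R1 by 1/4.
  [  1  -1/2  0  -3/4  -3/2 ]
  [ 18    -9  0   -12   -16 ]
  [  0     0  1     0     0 ]
  [  6    -3  0    -4    -6 ]
Subtract 18 times R1 from R2.
  [ 1  -1/2  0  -3/4  -3/2 ]
  [ 0     0  0   3/2    11 ]
  [ 0     0  1     0     0 ]
  [ 6    -3  0    -4    -6 ]
Subtract 6 times R1 from R4.
  [ 1  -1/2  0  -3/4  -3/2 ]
  [ 0     0  0   3/2    11 ]
  [ 0     0  1     0     0 ]
  [ 0     0  0   1/2     3 ]
Swap R2 and R3.
  [ 1  -1/2  0  -3/4  -3/2 ]
  [ 0     0  1     0     0 ]
  [ 0     0  0   3/2    11 ]
  [ 0     0  0   1/2     3 ]
Multiply R3 by 2/3.
  [ 1  -1/2  0  -3/4  -3/2 ]
  [ 0     0  1     0     0 ]
  [ 0     0  0     1  22/3 ]
  [ 0     0  0   1/2     3 ]
Subtract 1/2 times R3 from R4.
  [ 1  -1/2  0  -3/4  -3/2 ]
  [ 0     0  1     0     0 ]
  [ 0     0  0     1  22/3 ]
  [ 0     0  0     0  -2/3 ]
Multiply R4 by -3/2.
  [ 1  -1/2  0  -3/4  -3/2 ]
  [ 0     0  1     0     0 ]
  [ 0     0  0     1  22/3 ]
  [ 0     0  0     0     1 ]
Subtract 22/3 times R4 from R3.
  [ 1  -1/2  0  -3/4  -3/2 ]
  [ 0     0  1     0     0 ]
  [ 0     0  0     1     0 ]
  [ 0     0  0     0     1 ]
Add 3/2 times R4 to R1.
  [ 1  -1/2  0  -3/4  0 ]
  [ 0     0  1     0  0 ]
  [ 0     0  0     1  0 ]
  [ 0     0  0     0  1 ]
Add 3/4 times R3 to R1.
  [ 1  -1/2  0  0  0 ]
  [ 0     0  1  0  0 ]
  [ 0     0  0  1  0 ]
  [ 0     0  0  0  1 ]

[[1, -1/2, 0, 0, 0], [0, 0, 1, 0, 0], [0, 0, 0, 1, 0], [0, 0, 0, 0, 1]]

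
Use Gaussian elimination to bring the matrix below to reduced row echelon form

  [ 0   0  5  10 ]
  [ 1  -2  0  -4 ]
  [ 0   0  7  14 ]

[[1, -2, 0, -4], [0, 0, 1, 2], [0, 0, 0, 0]]

Swap R1 and R2.
  [ 1  -2  0  -4 ]
  [ 0   0  5  10 ]
  [ 0   0  7  14 ]
Multiply R2 by 1/5.
  [ 1  -2  0  -4 ]
  [ 0   0  1   2 ]
  [ 0   0  7  14 ]
Subtract 7 times R2 from R3.
  [ 1  -2  0  -4 ]
  [ 0   0  1   2 ]
  [ 0   0  0   0 ]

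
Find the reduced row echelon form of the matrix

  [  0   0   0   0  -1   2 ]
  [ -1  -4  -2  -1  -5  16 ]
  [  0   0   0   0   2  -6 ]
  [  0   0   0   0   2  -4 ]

[[1, 4, 2, 1, 0, 0], [0, 0, 0, 0, 1, 0], [0, 0, 0, 0, 0, 1], [0, 0, 0, 0, 0, 0]]

R1 <=> R2
  [ -1  -4  -2  -1  -5  16 ]
  [  0   0   0   0  -1   2 ]
  [  0   0   0   0   2  -6 ]
  [  0   0   0   0   2  -4 ]
R1 -> -1·R1
  [ 1  4  2  1   5  -16 ]
  [ 0  0  0  0  -1    2 ]
  [ 0  0  0  0   2   -6 ]
  [ 0  0  0  0   2   -4 ]
R2 -> -1·R2
  [ 1  4  2  1  5  -16 ]
  [ 0  0  0  0  1   -2 ]
  [ 0  0  0  0  2   -6 ]
  [ 0  0  0  0  2   -4 ]
R3 -> R3 − 2·R2
  [ 1  4  2  1  5  -16 ]
  [ 0  0  0  0  1   -2 ]
  [ 0  0  0  0  0   -2 ]
  [ 0  0  0  0  2   -4 ]
R4 -> R4 − 2·R2
  [ 1  4  2  1  5  -16 ]
  [ 0  0  0  0  1   -2 ]
  [ 0  0  0  0  0   -2 ]
  [ 0  0  0  0  0    0 ]
R3 -> -1/2·R3
  [ 1  4  2  1  5  -16 ]
  [ 0  0  0  0  1   -2 ]
  [ 0  0  0  0  0    1 ]
  [ 0  0  0  0  0    0 ]
R2 -> R2 + 2·R3
  [ 1  4  2  1  5  -16 ]
  [ 0  0  0  0  1    0 ]
  [ 0  0  0  0  0    1 ]
  [ 0  0  0  0  0    0 ]
R1 -> R1 + 16·R3
  [ 1  4  2  1  5  0 ]
  [ 0  0  0  0  1  0 ]
  [ 0  0  0  0  0  1 ]
  [ 0  0  0  0  0  0 ]
R1 -> R1 − 5·R2
  [ 1  4  2  1  0  0 ]
  [ 0  0  0  0  1  0 ]
  [ 0  0  0  0  0  1 ]
  [ 0  0  0  0  0  0 ]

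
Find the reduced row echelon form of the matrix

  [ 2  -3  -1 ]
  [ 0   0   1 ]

Multiply R1 by 1/2.
  [ 1  -3/2  -1/2 ]
  [ 0     0     1 ]
Add 1/2 times R2 to R1.
  [ 1  -3/2  0 ]
  [ 0     0  1 ]

[[1, -3/2, 0], [0, 0, 1]]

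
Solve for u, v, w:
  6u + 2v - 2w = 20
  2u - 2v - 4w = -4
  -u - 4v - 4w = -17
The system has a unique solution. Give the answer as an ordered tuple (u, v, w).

Form the augmented matrix and row-reduce:
  [  6   2  -2  |   20 ]
  [  2  -2  -4  |   -4 ]
  [ -1  -4  -4  |  -17 ]
R1 := 1/6·R1
R2 := R2 − 2·R1
R3 := R3 + R1
R2 := -3/8·R2
R3 := R3 + 11/3·R2
R3 := 4·R3
R2 := R2 − 5/4·R3
R1 := R1 + 1/3·R3
R1 := R1 − 1/3·R2
Reading off the last column: u = 5, v = -1, w = 4.

(5, -1, 4)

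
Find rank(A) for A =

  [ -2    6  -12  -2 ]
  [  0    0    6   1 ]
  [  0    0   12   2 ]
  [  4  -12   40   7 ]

rank = 3

R1 → -1/2·R1
  [ 1   -3   6  1 ]
  [ 0    0   6  1 ]
  [ 0    0  12  2 ]
  [ 4  -12  40  7 ]
R4 → R4 − 4·R1
  [ 1  -3   6  1 ]
  [ 0   0   6  1 ]
  [ 0   0  12  2 ]
  [ 0   0  16  3 ]
R2 → 1/6·R2
  [ 1  -3   6    1 ]
  [ 0   0   1  1/6 ]
  [ 0   0  12    2 ]
  [ 0   0  16    3 ]
R3 → R3 − 12·R2
  [ 1  -3   6    1 ]
  [ 0   0   1  1/6 ]
  [ 0   0   0    0 ]
  [ 0   0  16    3 ]
R4 → R4 − 16·R2
  [ 1  -3  6    1 ]
  [ 0   0  1  1/6 ]
  [ 0   0  0    0 ]
  [ 0   0  0  1/3 ]
R3 <-> R4
  [ 1  -3  6    1 ]
  [ 0   0  1  1/6 ]
  [ 0   0  0  1/3 ]
  [ 0   0  0    0 ]
R3 → 3·R3
  [ 1  -3  6    1 ]
  [ 0   0  1  1/6 ]
  [ 0   0  0    1 ]
  [ 0   0  0    0 ]
R2 → R2 − 1/6·R3
  [ 1  -3  6  1 ]
  [ 0   0  1  0 ]
  [ 0   0  0  1 ]
  [ 0   0  0  0 ]
R1 → R1 − R3
  [ 1  -3  6  0 ]
  [ 0   0  1  0 ]
  [ 0   0  0  1 ]
  [ 0   0  0  0 ]
R1 → R1 − 6·R2
  [ 1  -3  0  0 ]
  [ 0   0  1  0 ]
  [ 0   0  0  1 ]
  [ 0   0  0  0 ]
The reduced form has 3 nonzero rows.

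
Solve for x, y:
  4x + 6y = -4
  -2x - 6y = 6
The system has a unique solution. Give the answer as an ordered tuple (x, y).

(1, -4/3)

Form the augmented matrix and row-reduce:
  [  4   6  |  -4 ]
  [ -2  -6  |   6 ]
ρ1 ← 1/4·ρ1
  [  1  3/2  |  -1 ]
  [ -2   -6  |   6 ]
ρ2 ← ρ2 + 2·ρ1
  [ 1  3/2  |  -1 ]
  [ 0   -3  |   4 ]
ρ2 ← -1/3·ρ2
  [ 1  3/2  |    -1 ]
  [ 0    1  |  -4/3 ]
ρ1 ← ρ1 − 3/2·ρ2
  [ 1  0  |     1 ]
  [ 0  1  |  -4/3 ]
Reading off the last column: x = 1, y = -4/3.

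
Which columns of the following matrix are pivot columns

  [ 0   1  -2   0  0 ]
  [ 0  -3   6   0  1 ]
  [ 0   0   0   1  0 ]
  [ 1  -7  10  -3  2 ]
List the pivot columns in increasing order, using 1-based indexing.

Swap ρ1 and ρ4.
  [ 1  -7  10  -3  2 ]
  [ 0  -3   6   0  1 ]
  [ 0   0   0   1  0 ]
  [ 0   1  -2   0  0 ]
Multiply ρ2 by -1/3.
  [ 1  -7  10  -3     2 ]
  [ 0   1  -2   0  -1/3 ]
  [ 0   0   0   1     0 ]
  [ 0   1  -2   0     0 ]
Subtract ρ2 from ρ4.
  [ 1  -7  10  -3     2 ]
  [ 0   1  -2   0  -1/3 ]
  [ 0   0   0   1     0 ]
  [ 0   0   0   0   1/3 ]
Multiply ρ4 by 3.
  [ 1  -7  10  -3     2 ]
  [ 0   1  -2   0  -1/3 ]
  [ 0   0   0   1     0 ]
  [ 0   0   0   0     1 ]
Add 1/3 times ρ4 to ρ2.
  [ 1  -7  10  -3  2 ]
  [ 0   1  -2   0  0 ]
  [ 0   0   0   1  0 ]
  [ 0   0   0   0  1 ]
Subtract 2 times ρ4 from ρ1.
  [ 1  -7  10  -3  0 ]
  [ 0   1  -2   0  0 ]
  [ 0   0   0   1  0 ]
  [ 0   0   0   0  1 ]
Add 3 times ρ3 to ρ1.
  [ 1  -7  10  0  0 ]
  [ 0   1  -2  0  0 ]
  [ 0   0   0  1  0 ]
  [ 0   0   0  0  1 ]
Add 7 times ρ2 to ρ1.
  [ 1  0  -4  0  0 ]
  [ 0  1  -2  0  0 ]
  [ 0  0   0  1  0 ]
  [ 0  0   0  0  1 ]
Pivot columns are the columns containing a leading 1.

1, 2, 4, 5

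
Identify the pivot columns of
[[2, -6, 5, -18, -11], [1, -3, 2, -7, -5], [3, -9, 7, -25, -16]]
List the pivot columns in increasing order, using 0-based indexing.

r1 → 1/2·r1
  [ 1  -3  5/2   -9  -11/2 ]
  [ 1  -3    2   -7     -5 ]
  [ 3  -9    7  -25    -16 ]
r2 → r2 − r1
  [ 1  -3   5/2   -9  -11/2 ]
  [ 0   0  -1/2    2    1/2 ]
  [ 3  -9     7  -25    -16 ]
r3 → r3 − 3·r1
  [ 1  -3   5/2  -9  -11/2 ]
  [ 0   0  -1/2   2    1/2 ]
  [ 0   0  -1/2   2    1/2 ]
r2 → -2·r2
  [ 1  -3   5/2  -9  -11/2 ]
  [ 0   0     1  -4     -1 ]
  [ 0   0  -1/2   2    1/2 ]
r3 → r3 + 1/2·r2
  [ 1  -3  5/2  -9  -11/2 ]
  [ 0   0    1  -4     -1 ]
  [ 0   0    0   0      0 ]
r1 → r1 − 5/2·r2
  [ 1  -3  0   1  -3 ]
  [ 0   0  1  -4  -1 ]
  [ 0   0  0   0   0 ]
Pivot columns are the columns containing a leading 1.

0, 2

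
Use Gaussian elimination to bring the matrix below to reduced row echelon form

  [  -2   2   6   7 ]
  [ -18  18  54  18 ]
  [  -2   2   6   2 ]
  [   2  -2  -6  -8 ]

[[1, -1, -3, 0], [0, 0, 0, 1], [0, 0, 0, 0], [0, 0, 0, 0]]

r1 ← -1/2·r1
r2 ← r2 + 18·r1
r3 ← r3 + 2·r1
r4 ← r4 − 2·r1
r2 ← -1/45·r2
r3 ← r3 + 5·r2
r4 ← r4 + r2
r1 ← r1 + 7/2·r2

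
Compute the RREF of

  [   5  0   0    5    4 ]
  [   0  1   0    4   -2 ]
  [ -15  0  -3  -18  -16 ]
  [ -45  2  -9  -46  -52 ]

R1 := 1/5·R1
  [   1  0   0    1  4/5 ]
  [   0  1   0    4   -2 ]
  [ -15  0  -3  -18  -16 ]
  [ -45  2  -9  -46  -52 ]
R3 := R3 + 15·R1
  [   1  0   0    1  4/5 ]
  [   0  1   0    4   -2 ]
  [   0  0  -3   -3   -4 ]
  [ -45  2  -9  -46  -52 ]
R4 := R4 + 45·R1
  [ 1  0   0   1  4/5 ]
  [ 0  1   0   4   -2 ]
  [ 0  0  -3  -3   -4 ]
  [ 0  2  -9  -1  -16 ]
R4 := R4 − 2·R2
  [ 1  0   0   1  4/5 ]
  [ 0  1   0   4   -2 ]
  [ 0  0  -3  -3   -4 ]
  [ 0  0  -9  -9  -12 ]
R3 := -1/3·R3
  [ 1  0   0   1  4/5 ]
  [ 0  1   0   4   -2 ]
  [ 0  0   1   1  4/3 ]
  [ 0  0  -9  -9  -12 ]
R4 := R4 + 9·R3
  [ 1  0  0  1  4/5 ]
  [ 0  1  0  4   -2 ]
  [ 0  0  1  1  4/3 ]
  [ 0  0  0  0    0 ]

[[1, 0, 0, 1, 4/5], [0, 1, 0, 4, -2], [0, 0, 1, 1, 4/3], [0, 0, 0, 0, 0]]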